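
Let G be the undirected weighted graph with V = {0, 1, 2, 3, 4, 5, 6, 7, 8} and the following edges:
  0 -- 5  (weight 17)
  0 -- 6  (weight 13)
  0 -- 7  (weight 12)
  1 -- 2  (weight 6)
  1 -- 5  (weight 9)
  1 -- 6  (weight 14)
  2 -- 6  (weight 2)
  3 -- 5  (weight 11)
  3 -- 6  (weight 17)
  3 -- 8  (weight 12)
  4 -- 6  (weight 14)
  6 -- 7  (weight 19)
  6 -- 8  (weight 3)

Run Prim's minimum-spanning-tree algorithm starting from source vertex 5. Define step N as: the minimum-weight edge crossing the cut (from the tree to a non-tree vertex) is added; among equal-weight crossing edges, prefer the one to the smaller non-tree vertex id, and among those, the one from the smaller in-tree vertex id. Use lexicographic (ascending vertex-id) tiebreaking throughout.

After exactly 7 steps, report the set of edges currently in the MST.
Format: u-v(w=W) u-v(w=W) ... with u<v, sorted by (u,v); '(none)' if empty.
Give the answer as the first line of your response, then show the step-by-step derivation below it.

0-6(w=13) 0-7(w=12) 1-2(w=6) 1-5(w=9) 2-6(w=2) 3-5(w=11) 6-8(w=3)

step 1: add edge 1-5 (w=9); MST = {1-5(w=9)}
step 2: add edge 1-2 (w=6); MST = {1-2(w=6) 1-5(w=9)}
step 3: add edge 2-6 (w=2); MST = {1-2(w=6) 1-5(w=9) 2-6(w=2)}
step 4: add edge 6-8 (w=3); MST = {1-2(w=6) 1-5(w=9) 2-6(w=2) 6-8(w=3)}
step 5: add edge 3-5 (w=11); MST = {1-2(w=6) 1-5(w=9) 2-6(w=2) 3-5(w=11) 6-8(w=3)}
step 6: add edge 0-6 (w=13); MST = {0-6(w=13) 1-2(w=6) 1-5(w=9) 2-6(w=2) 3-5(w=11) 6-8(w=3)}
step 7: add edge 0-7 (w=12); MST = {0-6(w=13) 0-7(w=12) 1-2(w=6) 1-5(w=9) 2-6(w=2) 3-5(w=11) 6-8(w=3)}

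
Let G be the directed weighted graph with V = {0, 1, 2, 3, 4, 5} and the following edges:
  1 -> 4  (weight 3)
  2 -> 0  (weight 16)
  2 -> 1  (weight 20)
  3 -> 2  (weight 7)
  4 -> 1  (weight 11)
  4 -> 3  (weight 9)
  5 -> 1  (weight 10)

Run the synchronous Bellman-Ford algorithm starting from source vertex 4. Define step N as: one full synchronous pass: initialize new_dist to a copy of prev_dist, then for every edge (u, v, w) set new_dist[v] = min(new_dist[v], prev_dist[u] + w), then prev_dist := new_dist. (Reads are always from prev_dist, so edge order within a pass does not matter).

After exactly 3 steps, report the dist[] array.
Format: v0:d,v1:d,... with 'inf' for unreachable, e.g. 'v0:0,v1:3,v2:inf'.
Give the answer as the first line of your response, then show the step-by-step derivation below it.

v0:32,v1:11,v2:16,v3:9,v4:0,v5:inf

step 1: dist = v0:inf,v1:11,v2:inf,v3:9,v4:0,v5:inf
step 2: dist = v0:inf,v1:11,v2:16,v3:9,v4:0,v5:inf
step 3: dist = v0:32,v1:11,v2:16,v3:9,v4:0,v5:inf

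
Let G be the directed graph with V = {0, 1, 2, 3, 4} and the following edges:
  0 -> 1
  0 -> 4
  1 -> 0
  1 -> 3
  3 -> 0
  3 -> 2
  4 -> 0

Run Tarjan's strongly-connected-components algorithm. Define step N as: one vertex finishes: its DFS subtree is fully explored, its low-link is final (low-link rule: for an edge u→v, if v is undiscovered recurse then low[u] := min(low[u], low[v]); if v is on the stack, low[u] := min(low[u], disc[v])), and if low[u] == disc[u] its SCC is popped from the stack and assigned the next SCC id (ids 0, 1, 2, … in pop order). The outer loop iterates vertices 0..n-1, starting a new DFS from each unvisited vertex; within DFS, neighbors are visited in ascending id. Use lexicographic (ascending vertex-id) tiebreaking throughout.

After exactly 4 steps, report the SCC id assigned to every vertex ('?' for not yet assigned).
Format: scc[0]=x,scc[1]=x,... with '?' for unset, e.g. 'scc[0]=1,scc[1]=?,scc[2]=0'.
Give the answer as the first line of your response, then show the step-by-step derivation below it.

scc[0]=?,scc[1]=?,scc[2]=0,scc[3]=?,scc[4]=?

step 1: low=(low[0]=0,low[1]=0,low[2]=3,low[3]=0,low[4]=?); scc=(scc[0]=?,scc[1]=?,scc[2]=0,scc[3]=?,scc[4]=?)
step 2: low=(low[0]=0,low[1]=0,low[2]=3,low[3]=0,low[4]=?); scc=(scc[0]=?,scc[1]=?,scc[2]=0,scc[3]=?,scc[4]=?)
step 3: low=(low[0]=0,low[1]=0,low[2]=3,low[3]=0,low[4]=?); scc=(scc[0]=?,scc[1]=?,scc[2]=0,scc[3]=?,scc[4]=?)
step 4: low=(low[0]=0,low[1]=0,low[2]=3,low[3]=0,low[4]=0); scc=(scc[0]=?,scc[1]=?,scc[2]=0,scc[3]=?,scc[4]=?)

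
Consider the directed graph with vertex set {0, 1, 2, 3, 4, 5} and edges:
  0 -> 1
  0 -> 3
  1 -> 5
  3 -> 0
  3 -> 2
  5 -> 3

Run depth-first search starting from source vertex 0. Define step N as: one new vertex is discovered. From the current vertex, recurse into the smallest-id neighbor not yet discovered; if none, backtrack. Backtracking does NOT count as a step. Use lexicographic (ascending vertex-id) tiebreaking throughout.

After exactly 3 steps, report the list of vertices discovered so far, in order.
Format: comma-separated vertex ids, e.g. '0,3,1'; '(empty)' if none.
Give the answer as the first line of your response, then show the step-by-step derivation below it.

0,1,5

step 1: discover 0; path=0; order=0
step 2: discover 1; path=0>1; order=0,1
step 3: discover 5; path=0>1>5; order=0,1,5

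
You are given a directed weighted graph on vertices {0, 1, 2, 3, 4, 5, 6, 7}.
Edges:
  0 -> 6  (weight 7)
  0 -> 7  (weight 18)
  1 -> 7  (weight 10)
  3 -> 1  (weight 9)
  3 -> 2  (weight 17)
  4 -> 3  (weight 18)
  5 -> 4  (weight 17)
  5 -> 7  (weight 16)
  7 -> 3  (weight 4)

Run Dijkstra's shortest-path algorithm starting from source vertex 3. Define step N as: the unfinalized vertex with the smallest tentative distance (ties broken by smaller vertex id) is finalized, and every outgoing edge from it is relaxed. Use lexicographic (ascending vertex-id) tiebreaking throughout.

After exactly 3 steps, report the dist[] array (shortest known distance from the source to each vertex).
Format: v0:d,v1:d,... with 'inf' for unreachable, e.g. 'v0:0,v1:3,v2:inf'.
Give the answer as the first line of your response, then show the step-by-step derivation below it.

v0:inf,v1:9,v2:17,v3:0,v4:inf,v5:inf,v6:inf,v7:19

step 1: dist = v0:inf,v1:9,v2:17,v3:0,v4:inf,v5:inf,v6:inf,v7:inf
step 2: dist = v0:inf,v1:9,v2:17,v3:0,v4:inf,v5:inf,v6:inf,v7:19
step 3: dist = v0:inf,v1:9,v2:17,v3:0,v4:inf,v5:inf,v6:inf,v7:19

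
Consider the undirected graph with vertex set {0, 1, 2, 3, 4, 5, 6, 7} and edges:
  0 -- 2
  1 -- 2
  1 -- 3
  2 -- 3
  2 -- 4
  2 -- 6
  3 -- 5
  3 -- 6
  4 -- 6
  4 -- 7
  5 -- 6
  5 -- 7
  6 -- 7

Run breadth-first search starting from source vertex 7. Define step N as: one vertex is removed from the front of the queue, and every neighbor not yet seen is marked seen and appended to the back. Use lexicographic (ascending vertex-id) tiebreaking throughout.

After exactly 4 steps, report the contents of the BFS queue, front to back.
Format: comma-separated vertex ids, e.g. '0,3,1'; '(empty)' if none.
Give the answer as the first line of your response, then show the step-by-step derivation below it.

2,3

step 1: dequeue 7; queue=[4,5,6]; order=7
step 2: dequeue 4; queue=[5,6,2]; order=7,4
step 3: dequeue 5; queue=[6,2,3]; order=7,4,5
step 4: dequeue 6; queue=[2,3]; order=7,4,5,6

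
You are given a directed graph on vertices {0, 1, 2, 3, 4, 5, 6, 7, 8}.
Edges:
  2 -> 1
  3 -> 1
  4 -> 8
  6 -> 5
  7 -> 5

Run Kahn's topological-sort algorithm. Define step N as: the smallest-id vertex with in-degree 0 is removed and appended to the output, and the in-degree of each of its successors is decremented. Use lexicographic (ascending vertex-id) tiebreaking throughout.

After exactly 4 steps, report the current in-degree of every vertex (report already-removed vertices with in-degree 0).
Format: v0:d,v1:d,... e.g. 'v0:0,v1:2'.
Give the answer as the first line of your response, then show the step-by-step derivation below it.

v0:0,v1:0,v2:0,v3:0,v4:0,v5:2,v6:0,v7:0,v8:1

step 1: output 0; order=[0]; indeg=(0,2,0,0,0,2,0,0,1)
step 2: output 2; order=[0,2]; indeg=(0,1,0,0,0,2,0,0,1)
step 3: output 3; order=[0,2,3]; indeg=(0,0,0,0,0,2,0,0,1)
step 4: output 1; order=[0,2,3,1]; indeg=(0,0,0,0,0,2,0,0,1)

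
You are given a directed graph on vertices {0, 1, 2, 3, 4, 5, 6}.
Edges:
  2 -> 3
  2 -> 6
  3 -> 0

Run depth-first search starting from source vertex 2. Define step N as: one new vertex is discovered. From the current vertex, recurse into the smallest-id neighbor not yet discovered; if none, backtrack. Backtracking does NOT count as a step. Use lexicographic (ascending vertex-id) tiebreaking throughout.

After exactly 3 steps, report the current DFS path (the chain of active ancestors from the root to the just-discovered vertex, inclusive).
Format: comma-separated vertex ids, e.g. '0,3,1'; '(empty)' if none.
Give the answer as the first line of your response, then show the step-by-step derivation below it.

2,3,0

step 1: discover 2; path=2; order=2
step 2: discover 3; path=2>3; order=2,3
step 3: discover 0; path=2>3>0; order=2,3,0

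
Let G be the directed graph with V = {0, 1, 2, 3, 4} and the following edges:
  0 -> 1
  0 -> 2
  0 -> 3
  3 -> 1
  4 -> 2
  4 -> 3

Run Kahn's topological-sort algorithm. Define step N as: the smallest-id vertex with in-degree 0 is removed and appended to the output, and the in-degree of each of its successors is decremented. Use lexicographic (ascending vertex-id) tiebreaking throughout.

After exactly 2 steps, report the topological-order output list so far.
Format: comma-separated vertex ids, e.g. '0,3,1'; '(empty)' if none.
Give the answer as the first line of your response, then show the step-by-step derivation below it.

0,4

step 1: output 0; order=[0]; indeg=(0,1,1,1,0)
step 2: output 4; order=[0,4]; indeg=(0,1,0,0,0)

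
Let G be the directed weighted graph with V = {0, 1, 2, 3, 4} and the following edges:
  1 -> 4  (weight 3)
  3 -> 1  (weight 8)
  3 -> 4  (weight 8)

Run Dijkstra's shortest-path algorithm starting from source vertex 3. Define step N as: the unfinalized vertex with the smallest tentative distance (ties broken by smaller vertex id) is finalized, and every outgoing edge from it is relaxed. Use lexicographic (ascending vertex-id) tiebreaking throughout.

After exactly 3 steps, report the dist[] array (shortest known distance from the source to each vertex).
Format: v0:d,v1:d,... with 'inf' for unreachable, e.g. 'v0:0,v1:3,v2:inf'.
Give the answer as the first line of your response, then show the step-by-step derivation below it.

v0:inf,v1:8,v2:inf,v3:0,v4:8

step 1: dist = v0:inf,v1:8,v2:inf,v3:0,v4:8
step 2: dist = v0:inf,v1:8,v2:inf,v3:0,v4:8
step 3: dist = v0:inf,v1:8,v2:inf,v3:0,v4:8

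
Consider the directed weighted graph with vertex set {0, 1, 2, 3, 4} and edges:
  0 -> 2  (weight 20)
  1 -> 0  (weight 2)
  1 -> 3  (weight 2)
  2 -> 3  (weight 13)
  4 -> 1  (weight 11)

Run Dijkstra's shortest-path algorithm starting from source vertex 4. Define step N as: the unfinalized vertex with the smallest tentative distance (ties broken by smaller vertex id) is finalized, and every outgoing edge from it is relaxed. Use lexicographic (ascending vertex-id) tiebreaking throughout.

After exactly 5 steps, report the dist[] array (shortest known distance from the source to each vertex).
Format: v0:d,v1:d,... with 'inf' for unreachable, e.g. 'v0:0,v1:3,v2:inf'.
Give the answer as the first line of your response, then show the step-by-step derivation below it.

v0:13,v1:11,v2:33,v3:13,v4:0

step 1: dist = v0:inf,v1:11,v2:inf,v3:inf,v4:0
step 2: dist = v0:13,v1:11,v2:inf,v3:13,v4:0
step 3: dist = v0:13,v1:11,v2:33,v3:13,v4:0
step 4: dist = v0:13,v1:11,v2:33,v3:13,v4:0
step 5: dist = v0:13,v1:11,v2:33,v3:13,v4:0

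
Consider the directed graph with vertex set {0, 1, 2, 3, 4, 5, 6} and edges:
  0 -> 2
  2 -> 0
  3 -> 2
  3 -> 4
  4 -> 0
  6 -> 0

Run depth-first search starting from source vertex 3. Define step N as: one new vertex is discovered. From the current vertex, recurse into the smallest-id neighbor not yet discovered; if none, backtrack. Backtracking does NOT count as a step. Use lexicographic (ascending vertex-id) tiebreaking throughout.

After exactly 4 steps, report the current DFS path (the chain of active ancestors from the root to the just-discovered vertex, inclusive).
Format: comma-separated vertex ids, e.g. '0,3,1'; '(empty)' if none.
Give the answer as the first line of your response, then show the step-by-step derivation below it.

3,4

step 1: discover 3; path=3; order=3
step 2: discover 2; path=3>2; order=3,2
step 3: discover 0; path=3>2>0; order=3,2,0
step 4: discover 4; path=3>4; order=3,2,0,4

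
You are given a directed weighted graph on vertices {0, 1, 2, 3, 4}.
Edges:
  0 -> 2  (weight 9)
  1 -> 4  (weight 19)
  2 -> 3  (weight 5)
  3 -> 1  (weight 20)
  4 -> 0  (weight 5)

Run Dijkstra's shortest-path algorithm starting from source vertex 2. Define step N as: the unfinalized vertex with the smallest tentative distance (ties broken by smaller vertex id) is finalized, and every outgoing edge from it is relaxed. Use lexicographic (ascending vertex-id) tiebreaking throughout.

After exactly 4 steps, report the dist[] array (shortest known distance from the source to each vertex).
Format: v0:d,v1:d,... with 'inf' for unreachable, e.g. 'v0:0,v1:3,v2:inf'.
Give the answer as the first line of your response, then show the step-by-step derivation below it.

v0:49,v1:25,v2:0,v3:5,v4:44

step 1: dist = v0:inf,v1:inf,v2:0,v3:5,v4:inf
step 2: dist = v0:inf,v1:25,v2:0,v3:5,v4:inf
step 3: dist = v0:inf,v1:25,v2:0,v3:5,v4:44
step 4: dist = v0:49,v1:25,v2:0,v3:5,v4:44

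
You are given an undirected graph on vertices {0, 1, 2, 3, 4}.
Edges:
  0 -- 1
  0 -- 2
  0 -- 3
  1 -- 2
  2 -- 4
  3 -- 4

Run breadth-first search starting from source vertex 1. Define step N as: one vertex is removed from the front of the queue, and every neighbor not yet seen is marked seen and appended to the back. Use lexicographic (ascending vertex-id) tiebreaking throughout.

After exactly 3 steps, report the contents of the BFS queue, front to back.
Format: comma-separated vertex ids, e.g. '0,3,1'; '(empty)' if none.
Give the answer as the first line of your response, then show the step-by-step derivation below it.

3,4

step 1: dequeue 1; queue=[0,2]; order=1
step 2: dequeue 0; queue=[2,3]; order=1,0
step 3: dequeue 2; queue=[3,4]; order=1,0,2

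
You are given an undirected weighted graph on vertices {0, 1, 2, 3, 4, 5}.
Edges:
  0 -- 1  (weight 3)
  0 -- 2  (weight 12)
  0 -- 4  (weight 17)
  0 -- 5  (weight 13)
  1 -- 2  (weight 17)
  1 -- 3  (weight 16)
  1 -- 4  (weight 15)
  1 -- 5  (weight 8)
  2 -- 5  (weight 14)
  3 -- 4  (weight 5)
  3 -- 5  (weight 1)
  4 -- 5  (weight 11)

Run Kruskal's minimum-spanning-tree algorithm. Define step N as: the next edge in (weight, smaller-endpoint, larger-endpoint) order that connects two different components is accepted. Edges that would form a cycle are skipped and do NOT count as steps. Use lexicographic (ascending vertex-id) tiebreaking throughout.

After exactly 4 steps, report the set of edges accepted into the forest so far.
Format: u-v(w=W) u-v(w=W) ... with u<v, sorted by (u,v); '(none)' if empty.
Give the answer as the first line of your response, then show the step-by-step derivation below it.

0-1(w=3) 1-5(w=8) 3-4(w=5) 3-5(w=1)

step 1: add edge 3-5 (w=1); MST = {3-5(w=1)}
step 2: add edge 0-1 (w=3); MST = {0-1(w=3) 3-5(w=1)}
step 3: add edge 3-4 (w=5); MST = {0-1(w=3) 3-4(w=5) 3-5(w=1)}
step 4: add edge 1-5 (w=8); MST = {0-1(w=3) 1-5(w=8) 3-4(w=5) 3-5(w=1)}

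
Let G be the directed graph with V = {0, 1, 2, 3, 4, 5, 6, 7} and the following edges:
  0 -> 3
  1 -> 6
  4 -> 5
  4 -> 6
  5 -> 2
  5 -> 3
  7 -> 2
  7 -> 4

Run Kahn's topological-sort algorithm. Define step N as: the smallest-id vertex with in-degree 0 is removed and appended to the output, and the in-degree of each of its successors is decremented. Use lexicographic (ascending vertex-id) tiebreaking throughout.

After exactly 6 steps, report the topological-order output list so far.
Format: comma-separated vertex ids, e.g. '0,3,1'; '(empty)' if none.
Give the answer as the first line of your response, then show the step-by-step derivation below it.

0,1,7,4,5,2

step 1: output 0; order=[0]; indeg=(0,0,2,1,1,1,2,0)
step 2: output 1; order=[0,1]; indeg=(0,0,2,1,1,1,1,0)
step 3: output 7; order=[0,1,7]; indeg=(0,0,1,1,0,1,1,0)
step 4: output 4; order=[0,1,7,4]; indeg=(0,0,1,1,0,0,0,0)
step 5: output 5; order=[0,1,7,4,5]; indeg=(0,0,0,0,0,0,0,0)
step 6: output 2; order=[0,1,7,4,5,2]; indeg=(0,0,0,0,0,0,0,0)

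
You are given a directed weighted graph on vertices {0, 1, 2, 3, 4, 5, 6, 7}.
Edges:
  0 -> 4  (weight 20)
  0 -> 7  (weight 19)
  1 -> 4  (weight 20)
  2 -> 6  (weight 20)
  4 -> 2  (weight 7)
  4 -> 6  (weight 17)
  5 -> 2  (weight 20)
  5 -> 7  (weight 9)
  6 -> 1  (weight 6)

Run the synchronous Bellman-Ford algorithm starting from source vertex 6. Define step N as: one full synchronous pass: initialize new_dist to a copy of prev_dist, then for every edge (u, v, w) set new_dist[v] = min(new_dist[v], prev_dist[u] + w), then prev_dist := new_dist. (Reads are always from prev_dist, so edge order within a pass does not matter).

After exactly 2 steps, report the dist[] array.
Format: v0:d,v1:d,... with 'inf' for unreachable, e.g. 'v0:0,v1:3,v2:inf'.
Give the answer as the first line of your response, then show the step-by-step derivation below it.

v0:inf,v1:6,v2:inf,v3:inf,v4:26,v5:inf,v6:0,v7:inf

step 1: dist = v0:inf,v1:6,v2:inf,v3:inf,v4:inf,v5:inf,v6:0,v7:inf
step 2: dist = v0:inf,v1:6,v2:inf,v3:inf,v4:26,v5:inf,v6:0,v7:inf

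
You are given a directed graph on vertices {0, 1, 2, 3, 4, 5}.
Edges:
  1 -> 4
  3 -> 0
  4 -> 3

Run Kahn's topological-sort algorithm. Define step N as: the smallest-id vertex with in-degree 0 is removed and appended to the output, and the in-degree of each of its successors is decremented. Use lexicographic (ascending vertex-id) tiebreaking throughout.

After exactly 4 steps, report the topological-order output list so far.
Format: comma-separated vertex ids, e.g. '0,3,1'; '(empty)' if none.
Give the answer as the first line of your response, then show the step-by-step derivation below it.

1,2,4,3

step 1: output 1; order=[1]; indeg=(1,0,0,1,0,0)
step 2: output 2; order=[1,2]; indeg=(1,0,0,1,0,0)
step 3: output 4; order=[1,2,4]; indeg=(1,0,0,0,0,0)
step 4: output 3; order=[1,2,4,3]; indeg=(0,0,0,0,0,0)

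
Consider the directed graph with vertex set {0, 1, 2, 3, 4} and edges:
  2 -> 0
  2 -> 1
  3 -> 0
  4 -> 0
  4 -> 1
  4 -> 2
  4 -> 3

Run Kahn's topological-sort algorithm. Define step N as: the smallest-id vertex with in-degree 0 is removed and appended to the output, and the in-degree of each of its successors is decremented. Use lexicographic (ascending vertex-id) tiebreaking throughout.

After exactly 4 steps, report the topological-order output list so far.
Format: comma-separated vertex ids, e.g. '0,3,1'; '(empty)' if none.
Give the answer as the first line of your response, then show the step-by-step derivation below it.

4,2,1,3

step 1: output 4; order=[4]; indeg=(2,1,0,0,0)
step 2: output 2; order=[4,2]; indeg=(1,0,0,0,0)
step 3: output 1; order=[4,2,1]; indeg=(1,0,0,0,0)
step 4: output 3; order=[4,2,1,3]; indeg=(0,0,0,0,0)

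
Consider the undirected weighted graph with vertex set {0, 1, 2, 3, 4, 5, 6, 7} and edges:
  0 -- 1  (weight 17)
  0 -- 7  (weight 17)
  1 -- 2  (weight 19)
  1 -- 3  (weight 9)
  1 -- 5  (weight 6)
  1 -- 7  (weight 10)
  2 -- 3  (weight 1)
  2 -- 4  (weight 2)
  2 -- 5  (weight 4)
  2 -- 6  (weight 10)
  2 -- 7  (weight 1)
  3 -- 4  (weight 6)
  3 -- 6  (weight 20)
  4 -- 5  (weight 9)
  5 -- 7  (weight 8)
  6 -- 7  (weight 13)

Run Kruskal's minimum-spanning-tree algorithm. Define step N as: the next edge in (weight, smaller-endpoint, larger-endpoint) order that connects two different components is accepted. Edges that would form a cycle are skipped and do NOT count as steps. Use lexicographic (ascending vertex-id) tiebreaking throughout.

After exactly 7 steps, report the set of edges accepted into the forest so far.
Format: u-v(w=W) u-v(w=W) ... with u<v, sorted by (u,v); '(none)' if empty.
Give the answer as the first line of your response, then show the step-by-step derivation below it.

0-1(w=17) 1-5(w=6) 2-3(w=1) 2-4(w=2) 2-5(w=4) 2-6(w=10) 2-7(w=1)

step 1: add edge 2-3 (w=1); MST = {2-3(w=1)}
step 2: add edge 2-7 (w=1); MST = {2-3(w=1) 2-7(w=1)}
step 3: add edge 2-4 (w=2); MST = {2-3(w=1) 2-4(w=2) 2-7(w=1)}
step 4: add edge 2-5 (w=4); MST = {2-3(w=1) 2-4(w=2) 2-5(w=4) 2-7(w=1)}
step 5: add edge 1-5 (w=6); MST = {1-5(w=6) 2-3(w=1) 2-4(w=2) 2-5(w=4) 2-7(w=1)}
step 6: add edge 2-6 (w=10); MST = {1-5(w=6) 2-3(w=1) 2-4(w=2) 2-5(w=4) 2-6(w=10) 2-7(w=1)}
step 7: add edge 0-1 (w=17); MST = {0-1(w=17) 1-5(w=6) 2-3(w=1) 2-4(w=2) 2-5(w=4) 2-6(w=10) 2-7(w=1)}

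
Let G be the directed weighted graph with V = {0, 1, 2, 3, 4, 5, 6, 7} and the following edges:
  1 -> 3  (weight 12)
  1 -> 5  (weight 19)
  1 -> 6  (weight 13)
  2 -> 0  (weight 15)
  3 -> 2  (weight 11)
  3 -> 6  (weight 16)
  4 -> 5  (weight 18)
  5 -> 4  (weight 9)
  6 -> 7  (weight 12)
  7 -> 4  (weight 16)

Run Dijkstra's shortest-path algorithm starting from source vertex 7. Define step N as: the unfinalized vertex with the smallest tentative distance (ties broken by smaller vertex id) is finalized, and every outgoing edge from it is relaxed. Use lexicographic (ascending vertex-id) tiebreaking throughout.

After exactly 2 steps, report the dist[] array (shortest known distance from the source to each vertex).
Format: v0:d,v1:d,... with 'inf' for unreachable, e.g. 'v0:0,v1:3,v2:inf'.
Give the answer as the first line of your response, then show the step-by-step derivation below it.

v0:inf,v1:inf,v2:inf,v3:inf,v4:16,v5:34,v6:inf,v7:0

step 1: dist = v0:inf,v1:inf,v2:inf,v3:inf,v4:16,v5:inf,v6:inf,v7:0
step 2: dist = v0:inf,v1:inf,v2:inf,v3:inf,v4:16,v5:34,v6:inf,v7:0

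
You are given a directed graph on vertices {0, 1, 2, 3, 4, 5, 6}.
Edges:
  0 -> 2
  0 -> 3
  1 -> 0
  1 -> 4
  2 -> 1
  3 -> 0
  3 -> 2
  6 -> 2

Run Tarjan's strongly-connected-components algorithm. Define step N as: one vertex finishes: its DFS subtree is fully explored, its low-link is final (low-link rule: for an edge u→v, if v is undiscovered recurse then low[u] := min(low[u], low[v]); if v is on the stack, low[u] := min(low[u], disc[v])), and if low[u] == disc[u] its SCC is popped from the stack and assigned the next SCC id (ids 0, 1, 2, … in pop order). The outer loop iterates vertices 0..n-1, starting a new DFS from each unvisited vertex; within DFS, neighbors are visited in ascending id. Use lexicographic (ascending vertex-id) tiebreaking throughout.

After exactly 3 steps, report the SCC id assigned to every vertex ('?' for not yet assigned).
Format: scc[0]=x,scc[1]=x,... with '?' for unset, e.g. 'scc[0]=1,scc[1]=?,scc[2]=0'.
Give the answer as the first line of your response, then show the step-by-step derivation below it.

scc[0]=?,scc[1]=?,scc[2]=?,scc[3]=?,scc[4]=0,scc[5]=?,scc[6]=?

step 1: low=(low[0]=0,low[1]=0,low[2]=1,low[3]=?,low[4]=3,low[5]=?,low[6]=?); scc=(scc[0]=?,scc[1]=?,scc[2]=?,scc[3]=?,scc[4]=0,scc[5]=?,scc[6]=?)
step 2: low=(low[0]=0,low[1]=0,low[2]=1,low[3]=?,low[4]=3,low[5]=?,low[6]=?); scc=(scc[0]=?,scc[1]=?,scc[2]=?,scc[3]=?,scc[4]=0,scc[5]=?,scc[6]=?)
step 3: low=(low[0]=0,low[1]=0,low[2]=0,low[3]=?,low[4]=3,low[5]=?,low[6]=?); scc=(scc[0]=?,scc[1]=?,scc[2]=?,scc[3]=?,scc[4]=0,scc[5]=?,scc[6]=?)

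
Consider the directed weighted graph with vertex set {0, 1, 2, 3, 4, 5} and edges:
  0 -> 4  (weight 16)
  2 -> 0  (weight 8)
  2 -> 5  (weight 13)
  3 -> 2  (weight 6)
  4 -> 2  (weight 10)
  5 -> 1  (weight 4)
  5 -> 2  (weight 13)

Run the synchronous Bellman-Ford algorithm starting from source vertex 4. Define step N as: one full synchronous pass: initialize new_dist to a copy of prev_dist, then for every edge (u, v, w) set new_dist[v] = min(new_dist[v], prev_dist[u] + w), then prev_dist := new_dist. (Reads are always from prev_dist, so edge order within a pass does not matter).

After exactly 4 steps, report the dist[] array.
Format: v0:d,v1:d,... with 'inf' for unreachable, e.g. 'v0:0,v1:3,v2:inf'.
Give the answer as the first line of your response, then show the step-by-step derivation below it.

v0:18,v1:27,v2:10,v3:inf,v4:0,v5:23

step 1: dist = v0:inf,v1:inf,v2:10,v3:inf,v4:0,v5:inf
step 2: dist = v0:18,v1:inf,v2:10,v3:inf,v4:0,v5:23
step 3: dist = v0:18,v1:27,v2:10,v3:inf,v4:0,v5:23
step 4: dist = v0:18,v1:27,v2:10,v3:inf,v4:0,v5:23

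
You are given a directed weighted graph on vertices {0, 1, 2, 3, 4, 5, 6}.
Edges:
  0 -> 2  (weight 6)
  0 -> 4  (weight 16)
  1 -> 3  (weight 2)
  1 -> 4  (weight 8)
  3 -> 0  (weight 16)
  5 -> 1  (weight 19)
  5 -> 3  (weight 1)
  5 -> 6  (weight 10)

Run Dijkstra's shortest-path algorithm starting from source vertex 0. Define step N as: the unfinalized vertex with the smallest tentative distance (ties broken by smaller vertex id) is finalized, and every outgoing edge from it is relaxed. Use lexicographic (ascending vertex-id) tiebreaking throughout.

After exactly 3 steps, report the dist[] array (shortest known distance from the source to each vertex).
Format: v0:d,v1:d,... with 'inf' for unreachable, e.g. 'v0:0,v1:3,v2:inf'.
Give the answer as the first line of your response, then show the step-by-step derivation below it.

v0:0,v1:inf,v2:6,v3:inf,v4:16,v5:inf,v6:inf

step 1: dist = v0:0,v1:inf,v2:6,v3:inf,v4:16,v5:inf,v6:inf
step 2: dist = v0:0,v1:inf,v2:6,v3:inf,v4:16,v5:inf,v6:inf
step 3: dist = v0:0,v1:inf,v2:6,v3:inf,v4:16,v5:inf,v6:inf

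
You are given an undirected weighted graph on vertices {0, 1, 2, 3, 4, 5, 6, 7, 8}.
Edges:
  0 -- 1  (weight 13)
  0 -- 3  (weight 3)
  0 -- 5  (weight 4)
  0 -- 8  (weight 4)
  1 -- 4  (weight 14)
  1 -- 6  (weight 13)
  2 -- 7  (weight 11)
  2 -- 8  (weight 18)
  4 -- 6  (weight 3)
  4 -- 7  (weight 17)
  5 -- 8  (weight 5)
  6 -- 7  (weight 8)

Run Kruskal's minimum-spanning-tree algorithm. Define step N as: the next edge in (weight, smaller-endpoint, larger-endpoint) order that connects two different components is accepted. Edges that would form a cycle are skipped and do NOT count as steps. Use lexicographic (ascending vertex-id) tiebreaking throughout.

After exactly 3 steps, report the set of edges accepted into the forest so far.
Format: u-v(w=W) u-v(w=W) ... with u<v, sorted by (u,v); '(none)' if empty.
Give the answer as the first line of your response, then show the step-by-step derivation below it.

0-3(w=3) 0-5(w=4) 4-6(w=3)

step 1: add edge 0-3 (w=3); MST = {0-3(w=3)}
step 2: add edge 4-6 (w=3); MST = {0-3(w=3) 4-6(w=3)}
step 3: add edge 0-5 (w=4); MST = {0-3(w=3) 0-5(w=4) 4-6(w=3)}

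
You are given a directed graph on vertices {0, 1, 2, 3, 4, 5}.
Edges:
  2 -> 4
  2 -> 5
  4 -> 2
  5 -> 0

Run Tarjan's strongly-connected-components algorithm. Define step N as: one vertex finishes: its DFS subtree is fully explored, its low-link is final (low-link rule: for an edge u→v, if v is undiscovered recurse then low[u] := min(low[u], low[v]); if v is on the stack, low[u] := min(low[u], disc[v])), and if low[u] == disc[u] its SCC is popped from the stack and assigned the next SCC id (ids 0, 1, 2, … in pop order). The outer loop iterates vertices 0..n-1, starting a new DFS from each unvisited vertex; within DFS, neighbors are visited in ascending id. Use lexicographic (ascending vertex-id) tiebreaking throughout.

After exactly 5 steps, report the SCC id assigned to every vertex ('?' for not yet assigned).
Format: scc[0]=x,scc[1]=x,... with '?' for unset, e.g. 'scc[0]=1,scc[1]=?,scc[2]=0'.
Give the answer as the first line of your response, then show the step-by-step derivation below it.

scc[0]=0,scc[1]=1,scc[2]=3,scc[3]=?,scc[4]=3,scc[5]=2

step 1: low=(low[0]=0,low[1]=?,low[2]=?,low[3]=?,low[4]=?,low[5]=?); scc=(scc[0]=0,scc[1]=?,scc[2]=?,scc[3]=?,scc[4]=?,scc[5]=?)
step 2: low=(low[0]=0,low[1]=1,low[2]=?,low[3]=?,low[4]=?,low[5]=?); scc=(scc[0]=0,scc[1]=1,scc[2]=?,scc[3]=?,scc[4]=?,scc[5]=?)
step 3: low=(low[0]=0,low[1]=1,low[2]=2,low[3]=?,low[4]=2,low[5]=?); scc=(scc[0]=0,scc[1]=1,scc[2]=?,scc[3]=?,scc[4]=?,scc[5]=?)
step 4: low=(low[0]=0,low[1]=1,low[2]=2,low[3]=?,low[4]=2,low[5]=4); scc=(scc[0]=0,scc[1]=1,scc[2]=?,scc[3]=?,scc[4]=?,scc[5]=2)
step 5: low=(low[0]=0,low[1]=1,low[2]=2,low[3]=?,low[4]=2,low[5]=4); scc=(scc[0]=0,scc[1]=1,scc[2]=3,scc[3]=?,scc[4]=3,scc[5]=2)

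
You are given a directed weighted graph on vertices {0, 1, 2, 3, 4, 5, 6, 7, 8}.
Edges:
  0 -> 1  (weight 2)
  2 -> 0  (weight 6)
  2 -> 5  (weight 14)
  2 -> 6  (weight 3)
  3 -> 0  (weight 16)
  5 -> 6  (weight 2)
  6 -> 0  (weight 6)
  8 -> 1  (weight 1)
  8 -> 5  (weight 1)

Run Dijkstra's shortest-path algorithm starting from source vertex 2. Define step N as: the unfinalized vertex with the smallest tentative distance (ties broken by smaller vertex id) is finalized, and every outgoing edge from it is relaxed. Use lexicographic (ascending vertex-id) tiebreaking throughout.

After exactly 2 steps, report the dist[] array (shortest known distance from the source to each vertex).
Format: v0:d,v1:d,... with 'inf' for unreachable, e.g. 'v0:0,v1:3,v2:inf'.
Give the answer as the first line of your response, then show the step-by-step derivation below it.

v0:6,v1:inf,v2:0,v3:inf,v4:inf,v5:14,v6:3,v7:inf,v8:inf

step 1: dist = v0:6,v1:inf,v2:0,v3:inf,v4:inf,v5:14,v6:3,v7:inf,v8:inf
step 2: dist = v0:6,v1:inf,v2:0,v3:inf,v4:inf,v5:14,v6:3,v7:inf,v8:inf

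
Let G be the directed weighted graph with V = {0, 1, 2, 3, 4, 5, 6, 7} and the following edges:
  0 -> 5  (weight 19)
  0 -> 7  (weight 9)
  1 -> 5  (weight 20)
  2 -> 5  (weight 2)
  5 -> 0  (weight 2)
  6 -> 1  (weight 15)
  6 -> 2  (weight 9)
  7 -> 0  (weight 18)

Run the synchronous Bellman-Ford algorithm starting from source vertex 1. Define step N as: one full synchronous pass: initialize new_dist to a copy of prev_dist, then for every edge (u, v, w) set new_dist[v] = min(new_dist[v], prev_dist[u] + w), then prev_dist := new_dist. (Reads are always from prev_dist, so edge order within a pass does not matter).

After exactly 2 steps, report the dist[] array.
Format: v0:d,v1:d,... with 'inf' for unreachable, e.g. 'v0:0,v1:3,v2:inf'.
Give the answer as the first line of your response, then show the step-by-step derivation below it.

v0:22,v1:0,v2:inf,v3:inf,v4:inf,v5:20,v6:inf,v7:inf

step 1: dist = v0:inf,v1:0,v2:inf,v3:inf,v4:inf,v5:20,v6:inf,v7:inf
step 2: dist = v0:22,v1:0,v2:inf,v3:inf,v4:inf,v5:20,v6:inf,v7:inf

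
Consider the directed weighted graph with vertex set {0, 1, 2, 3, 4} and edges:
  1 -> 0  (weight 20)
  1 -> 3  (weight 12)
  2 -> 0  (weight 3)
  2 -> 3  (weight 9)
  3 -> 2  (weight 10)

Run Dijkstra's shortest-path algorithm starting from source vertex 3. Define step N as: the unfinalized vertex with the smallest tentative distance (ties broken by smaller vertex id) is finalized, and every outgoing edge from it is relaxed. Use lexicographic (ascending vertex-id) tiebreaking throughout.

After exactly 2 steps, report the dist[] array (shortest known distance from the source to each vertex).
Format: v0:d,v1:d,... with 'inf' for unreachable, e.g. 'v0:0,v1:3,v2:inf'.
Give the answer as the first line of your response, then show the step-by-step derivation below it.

v0:13,v1:inf,v2:10,v3:0,v4:inf

step 1: dist = v0:inf,v1:inf,v2:10,v3:0,v4:inf
step 2: dist = v0:13,v1:inf,v2:10,v3:0,v4:inf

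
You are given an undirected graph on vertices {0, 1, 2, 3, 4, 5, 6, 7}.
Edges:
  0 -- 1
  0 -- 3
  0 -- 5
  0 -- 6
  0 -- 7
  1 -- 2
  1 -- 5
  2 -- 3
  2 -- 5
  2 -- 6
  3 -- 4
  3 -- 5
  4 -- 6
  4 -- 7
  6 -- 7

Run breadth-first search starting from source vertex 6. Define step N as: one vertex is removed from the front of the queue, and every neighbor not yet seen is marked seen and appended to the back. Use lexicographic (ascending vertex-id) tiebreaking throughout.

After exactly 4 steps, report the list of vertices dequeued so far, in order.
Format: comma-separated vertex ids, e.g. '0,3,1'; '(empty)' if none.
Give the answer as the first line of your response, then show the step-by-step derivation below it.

6,0,2,4

step 1: dequeue 6; queue=[0,2,4,7]; order=6
step 2: dequeue 0; queue=[2,4,7,1,3,5]; order=6,0
step 3: dequeue 2; queue=[4,7,1,3,5]; order=6,0,2
step 4: dequeue 4; queue=[7,1,3,5]; order=6,0,2,4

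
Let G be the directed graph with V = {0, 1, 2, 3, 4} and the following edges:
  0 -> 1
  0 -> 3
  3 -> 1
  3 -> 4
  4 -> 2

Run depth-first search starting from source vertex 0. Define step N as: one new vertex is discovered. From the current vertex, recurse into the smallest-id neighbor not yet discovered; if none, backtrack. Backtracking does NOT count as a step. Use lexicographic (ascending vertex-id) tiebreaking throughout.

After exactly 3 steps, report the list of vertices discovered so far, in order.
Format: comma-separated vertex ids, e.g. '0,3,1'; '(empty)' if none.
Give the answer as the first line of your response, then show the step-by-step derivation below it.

0,1,3

step 1: discover 0; path=0; order=0
step 2: discover 1; path=0>1; order=0,1
step 3: discover 3; path=0>3; order=0,1,3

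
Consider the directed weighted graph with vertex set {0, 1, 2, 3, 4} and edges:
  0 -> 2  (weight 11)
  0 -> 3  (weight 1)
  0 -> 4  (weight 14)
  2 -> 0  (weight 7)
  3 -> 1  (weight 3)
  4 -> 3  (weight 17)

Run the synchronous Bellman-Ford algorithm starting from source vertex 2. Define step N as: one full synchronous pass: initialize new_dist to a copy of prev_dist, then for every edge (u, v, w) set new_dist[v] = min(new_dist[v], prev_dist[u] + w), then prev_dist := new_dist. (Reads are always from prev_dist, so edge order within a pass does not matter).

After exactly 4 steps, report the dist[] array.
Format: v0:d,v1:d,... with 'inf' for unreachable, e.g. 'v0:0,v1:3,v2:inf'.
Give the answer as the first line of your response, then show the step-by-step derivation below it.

v0:7,v1:11,v2:0,v3:8,v4:21

step 1: dist = v0:7,v1:inf,v2:0,v3:inf,v4:inf
step 2: dist = v0:7,v1:inf,v2:0,v3:8,v4:21
step 3: dist = v0:7,v1:11,v2:0,v3:8,v4:21
step 4: dist = v0:7,v1:11,v2:0,v3:8,v4:21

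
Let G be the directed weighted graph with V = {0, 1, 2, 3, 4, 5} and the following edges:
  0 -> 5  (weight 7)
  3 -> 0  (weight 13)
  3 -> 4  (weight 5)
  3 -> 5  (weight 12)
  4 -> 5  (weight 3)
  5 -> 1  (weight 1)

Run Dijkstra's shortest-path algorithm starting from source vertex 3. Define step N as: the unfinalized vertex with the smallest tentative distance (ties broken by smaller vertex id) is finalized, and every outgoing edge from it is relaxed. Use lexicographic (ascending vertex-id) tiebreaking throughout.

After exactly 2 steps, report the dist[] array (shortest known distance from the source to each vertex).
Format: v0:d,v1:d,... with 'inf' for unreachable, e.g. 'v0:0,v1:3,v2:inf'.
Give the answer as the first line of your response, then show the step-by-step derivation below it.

v0:13,v1:inf,v2:inf,v3:0,v4:5,v5:8

step 1: dist = v0:13,v1:inf,v2:inf,v3:0,v4:5,v5:12
step 2: dist = v0:13,v1:inf,v2:inf,v3:0,v4:5,v5:8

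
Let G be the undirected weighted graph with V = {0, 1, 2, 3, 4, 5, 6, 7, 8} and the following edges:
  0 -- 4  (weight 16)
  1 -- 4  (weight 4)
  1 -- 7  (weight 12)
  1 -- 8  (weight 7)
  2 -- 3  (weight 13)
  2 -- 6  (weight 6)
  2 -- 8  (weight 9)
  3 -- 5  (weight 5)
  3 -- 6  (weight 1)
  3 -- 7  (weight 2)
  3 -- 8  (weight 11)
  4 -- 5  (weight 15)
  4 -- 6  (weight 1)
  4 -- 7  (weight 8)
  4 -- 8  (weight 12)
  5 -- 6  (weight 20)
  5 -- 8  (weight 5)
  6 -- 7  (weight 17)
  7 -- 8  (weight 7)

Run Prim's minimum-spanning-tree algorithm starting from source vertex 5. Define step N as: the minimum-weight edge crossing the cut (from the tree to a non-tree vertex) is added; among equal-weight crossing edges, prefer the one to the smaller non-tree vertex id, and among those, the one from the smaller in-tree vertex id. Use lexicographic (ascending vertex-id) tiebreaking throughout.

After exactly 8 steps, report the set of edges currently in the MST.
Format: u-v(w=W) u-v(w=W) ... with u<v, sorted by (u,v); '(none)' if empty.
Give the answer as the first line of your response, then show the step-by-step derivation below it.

0-4(w=16) 1-4(w=4) 2-6(w=6) 3-5(w=5) 3-6(w=1) 3-7(w=2) 4-6(w=1) 5-8(w=5)

step 1: add edge 3-5 (w=5); MST = {3-5(w=5)}
step 2: add edge 3-6 (w=1); MST = {3-5(w=5) 3-6(w=1)}
step 3: add edge 4-6 (w=1); MST = {3-5(w=5) 3-6(w=1) 4-6(w=1)}
step 4: add edge 3-7 (w=2); MST = {3-5(w=5) 3-6(w=1) 3-7(w=2) 4-6(w=1)}
step 5: add edge 1-4 (w=4); MST = {1-4(w=4) 3-5(w=5) 3-6(w=1) 3-7(w=2) 4-6(w=1)}
step 6: add edge 5-8 (w=5); MST = {1-4(w=4) 3-5(w=5) 3-6(w=1) 3-7(w=2) 4-6(w=1) 5-8(w=5)}
step 7: add edge 2-6 (w=6); MST = {1-4(w=4) 2-6(w=6) 3-5(w=5) 3-6(w=1) 3-7(w=2) 4-6(w=1) 5-8(w=5)}
step 8: add edge 0-4 (w=16); MST = {0-4(w=16) 1-4(w=4) 2-6(w=6) 3-5(w=5) 3-6(w=1) 3-7(w=2) 4-6(w=1) 5-8(w=5)}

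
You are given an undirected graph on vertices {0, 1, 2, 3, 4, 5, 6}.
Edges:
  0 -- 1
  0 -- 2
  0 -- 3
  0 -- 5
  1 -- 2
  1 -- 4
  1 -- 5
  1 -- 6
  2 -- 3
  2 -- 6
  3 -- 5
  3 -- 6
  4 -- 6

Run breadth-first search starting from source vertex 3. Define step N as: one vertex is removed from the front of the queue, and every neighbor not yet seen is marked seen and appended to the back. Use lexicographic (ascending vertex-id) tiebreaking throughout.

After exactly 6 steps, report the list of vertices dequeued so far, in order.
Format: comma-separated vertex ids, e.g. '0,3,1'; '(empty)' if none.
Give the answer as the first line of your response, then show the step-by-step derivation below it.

3,0,2,5,6,1

step 1: dequeue 3; queue=[0,2,5,6]; order=3
step 2: dequeue 0; queue=[2,5,6,1]; order=3,0
step 3: dequeue 2; queue=[5,6,1]; order=3,0,2
step 4: dequeue 5; queue=[6,1]; order=3,0,2,5
step 5: dequeue 6; queue=[1,4]; order=3,0,2,5,6
step 6: dequeue 1; queue=[4]; order=3,0,2,5,6,1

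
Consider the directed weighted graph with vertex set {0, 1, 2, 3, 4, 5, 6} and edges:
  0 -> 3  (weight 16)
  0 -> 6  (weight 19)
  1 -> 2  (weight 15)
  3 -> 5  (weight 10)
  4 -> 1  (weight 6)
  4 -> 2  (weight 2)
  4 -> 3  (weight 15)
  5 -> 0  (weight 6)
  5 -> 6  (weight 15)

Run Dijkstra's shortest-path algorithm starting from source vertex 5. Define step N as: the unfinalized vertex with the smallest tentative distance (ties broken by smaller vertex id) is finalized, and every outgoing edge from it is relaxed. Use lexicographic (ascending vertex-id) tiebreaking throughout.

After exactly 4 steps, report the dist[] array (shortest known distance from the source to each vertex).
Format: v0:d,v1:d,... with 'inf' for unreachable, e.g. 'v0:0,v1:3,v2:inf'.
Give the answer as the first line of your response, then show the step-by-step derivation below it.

v0:6,v1:inf,v2:inf,v3:22,v4:inf,v5:0,v6:15

step 1: dist = v0:6,v1:inf,v2:inf,v3:inf,v4:inf,v5:0,v6:15
step 2: dist = v0:6,v1:inf,v2:inf,v3:22,v4:inf,v5:0,v6:15
step 3: dist = v0:6,v1:inf,v2:inf,v3:22,v4:inf,v5:0,v6:15
step 4: dist = v0:6,v1:inf,v2:inf,v3:22,v4:inf,v5:0,v6:15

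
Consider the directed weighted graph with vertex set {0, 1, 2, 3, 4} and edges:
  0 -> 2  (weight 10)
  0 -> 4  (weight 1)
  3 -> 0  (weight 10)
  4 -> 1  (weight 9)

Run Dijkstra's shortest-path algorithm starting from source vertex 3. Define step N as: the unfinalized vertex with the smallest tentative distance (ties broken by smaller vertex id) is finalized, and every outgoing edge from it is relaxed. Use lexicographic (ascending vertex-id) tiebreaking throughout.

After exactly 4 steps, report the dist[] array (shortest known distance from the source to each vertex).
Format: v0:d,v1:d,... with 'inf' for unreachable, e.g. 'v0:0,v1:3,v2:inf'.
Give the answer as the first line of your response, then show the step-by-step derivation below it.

v0:10,v1:20,v2:20,v3:0,v4:11

step 1: dist = v0:10,v1:inf,v2:inf,v3:0,v4:inf
step 2: dist = v0:10,v1:inf,v2:20,v3:0,v4:11
step 3: dist = v0:10,v1:20,v2:20,v3:0,v4:11
step 4: dist = v0:10,v1:20,v2:20,v3:0,v4:11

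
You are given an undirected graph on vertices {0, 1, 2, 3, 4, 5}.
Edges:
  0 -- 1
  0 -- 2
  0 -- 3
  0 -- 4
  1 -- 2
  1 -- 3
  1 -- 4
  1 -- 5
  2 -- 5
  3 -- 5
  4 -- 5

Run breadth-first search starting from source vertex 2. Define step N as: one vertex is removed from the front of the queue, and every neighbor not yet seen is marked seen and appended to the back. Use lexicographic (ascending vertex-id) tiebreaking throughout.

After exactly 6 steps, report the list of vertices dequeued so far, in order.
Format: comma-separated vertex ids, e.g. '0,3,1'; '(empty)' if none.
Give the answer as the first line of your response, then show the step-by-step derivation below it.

2,0,1,5,3,4

step 1: dequeue 2; queue=[0,1,5]; order=2
step 2: dequeue 0; queue=[1,5,3,4]; order=2,0
step 3: dequeue 1; queue=[5,3,4]; order=2,0,1
step 4: dequeue 5; queue=[3,4]; order=2,0,1,5
step 5: dequeue 3; queue=[4]; order=2,0,1,5,3
step 6: dequeue 4; queue=[(empty)]; order=2,0,1,5,3,4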